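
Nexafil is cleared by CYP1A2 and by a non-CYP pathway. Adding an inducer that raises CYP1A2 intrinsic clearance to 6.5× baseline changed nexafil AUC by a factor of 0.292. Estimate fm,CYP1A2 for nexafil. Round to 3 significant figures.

0.441

Let x = fm,CYP1A2. Because AUC ∝ 1/CL, relative clearance rose to 1/0.292 = 3.425.
Only the CYP1A2 route changed, so 3.425 = x·6.5 + (1 − x), giving x = 0.441.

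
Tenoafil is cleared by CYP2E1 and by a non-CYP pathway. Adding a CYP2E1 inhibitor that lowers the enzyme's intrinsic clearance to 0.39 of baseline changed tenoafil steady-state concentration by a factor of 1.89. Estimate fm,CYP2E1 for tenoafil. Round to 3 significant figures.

Call the CYP2E1 fraction fm. After the interaction, CL_new/CL_old = fm × 0.39 + (1 − fm).
Steady-state concentration ratio = 1 / (new CL fraction), so new CL fraction = 1 / 1.89 = 0.5291.
fm × 0.39 + 1 − fm = 0.5291  ⇒  fm × (0.39 − 1) = −0.4709  ⇒  fm = 0.772.

0.772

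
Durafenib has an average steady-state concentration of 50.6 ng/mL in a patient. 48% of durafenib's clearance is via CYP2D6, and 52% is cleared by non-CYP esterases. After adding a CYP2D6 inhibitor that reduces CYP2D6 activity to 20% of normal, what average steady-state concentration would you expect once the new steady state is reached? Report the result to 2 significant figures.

The CYP2D6 pathway (48% of clearance) drops to 0.2× activity: 0.48 × 0.2 = 0.096.
The remaining 52% of clearance is unaffected.
New clearance relative to baseline: 0.096 + 0.52 = 0.616.
Average steady-state concentration ∝ 1/CL, so new value = 50.6 / 0.616 = 82 ng/mL.

82 ng/mL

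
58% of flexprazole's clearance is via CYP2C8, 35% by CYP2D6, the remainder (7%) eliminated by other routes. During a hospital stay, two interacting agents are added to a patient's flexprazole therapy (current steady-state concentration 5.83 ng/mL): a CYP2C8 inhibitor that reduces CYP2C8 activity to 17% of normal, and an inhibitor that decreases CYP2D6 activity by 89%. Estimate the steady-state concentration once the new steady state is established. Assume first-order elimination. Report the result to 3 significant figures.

The CYP2C8 pathway (58% of clearance) is reduced to 0.17× activity: 0.58 × 0.17 = 0.0986.
The CYP2D6 pathway (35% of clearance) is reduced to 0.11× activity: 0.35 × 0.11 = 0.0385.
Non-CYP routes (7%) are unchanged.
Relative clearance = 0.0986 + 0.0385 + 0.07 = 0.2071.
Steady-state concentration ∝ 1/CL: new value = 5.83 / 0.2071 = 28.2 ng/mL.

28.2 ng/mL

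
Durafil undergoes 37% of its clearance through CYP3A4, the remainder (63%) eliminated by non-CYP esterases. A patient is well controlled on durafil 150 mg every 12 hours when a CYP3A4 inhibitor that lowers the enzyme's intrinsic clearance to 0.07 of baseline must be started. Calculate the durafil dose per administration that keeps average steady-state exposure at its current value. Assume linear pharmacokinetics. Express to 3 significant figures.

98.4 mg

CYP3A4: 0.37 × 0.07 = 0.0259
Other: 0.63 (unchanged)
Relative clearance = 0.0259 + 0.63 = 0.6559.
Exposure is unchanged when dose changes in proportion to clearance. New dose = 150 mg × 0.6559 = 98.4 mg.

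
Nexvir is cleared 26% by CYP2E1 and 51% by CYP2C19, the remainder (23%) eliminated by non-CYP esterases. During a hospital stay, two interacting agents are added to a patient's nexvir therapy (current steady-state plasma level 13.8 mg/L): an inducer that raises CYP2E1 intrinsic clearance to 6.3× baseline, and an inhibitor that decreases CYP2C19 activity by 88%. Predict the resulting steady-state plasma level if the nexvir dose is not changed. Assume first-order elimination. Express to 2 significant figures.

The CYP2E1 pathway (26% of clearance) increases to 6.3× activity: 0.26 × 6.3 = 1.638.
The CYP2C19 pathway (51% of clearance) is reduced to 0.12× activity: 0.51 × 0.12 = 0.0612.
Non-CYP routes (23%) are unchanged.
CL_new/CL_old = 1.638 + 0.0612 + 0.23 = 1.9292.
Dividing the baseline by the relative clearance: 13.8 / 1.9292 = 7.2 mg/L.

7.2 mg/L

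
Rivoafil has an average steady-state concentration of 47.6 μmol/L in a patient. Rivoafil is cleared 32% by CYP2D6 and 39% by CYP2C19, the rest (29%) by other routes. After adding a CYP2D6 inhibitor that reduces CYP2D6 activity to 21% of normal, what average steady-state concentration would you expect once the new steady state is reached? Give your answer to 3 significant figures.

The CYP2D6 pathway (32% of clearance) is reduced to 0.21× activity: 0.32 × 0.21 = 0.0672.
CYP2C19 (39%) and the residual 29% are unaffected.
New clearance relative to baseline: 0.0672 + 0.39 + 0.29 = 0.7472.
New average steady-state concentration = baseline ÷ relative clearance = 47.6 / 0.7472 = 63.7 μmol/L.

63.7 μmol/L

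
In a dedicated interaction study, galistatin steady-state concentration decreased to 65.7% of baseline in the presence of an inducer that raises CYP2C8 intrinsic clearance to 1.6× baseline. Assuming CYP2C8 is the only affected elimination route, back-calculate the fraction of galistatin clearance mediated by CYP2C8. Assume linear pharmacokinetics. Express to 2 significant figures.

0.87

Let x = fm,CYP2C8. Because steady-state concentration ∝ 1/CL, relative clearance rose to 1/0.657 = 1.522.
Setting x·1.6 + (1 − x) = 1.522 and solving: x = (1.522 − 1)/(1.6 − 1) = 0.87.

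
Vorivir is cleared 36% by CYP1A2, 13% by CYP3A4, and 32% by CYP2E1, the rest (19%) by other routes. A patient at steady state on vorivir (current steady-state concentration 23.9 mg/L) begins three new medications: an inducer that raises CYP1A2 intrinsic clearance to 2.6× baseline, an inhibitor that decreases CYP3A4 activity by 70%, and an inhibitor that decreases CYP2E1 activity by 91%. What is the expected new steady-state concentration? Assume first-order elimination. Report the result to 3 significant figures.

20.0 mg/L

The CYP1A2 pathway (36% of clearance) is boosted to 2.6× activity: 0.36 × 2.6 = 0.936.
The CYP3A4 pathway (13% of clearance) drops to 0.3× activity: 0.13 × 0.3 = 0.039.
The CYP2E1 pathway (32% of clearance) drops to 0.09× activity: 0.32 × 0.09 = 0.0288.
The remaining 19% of clearance is unaffected.
CL_new/CL_old = 0.936 + 0.039 + 0.0288 + 0.19 = 1.1938.
Steady-state concentration ∝ 1/CL: new value = 23.9 / 1.1938 = 20.0 mg/L.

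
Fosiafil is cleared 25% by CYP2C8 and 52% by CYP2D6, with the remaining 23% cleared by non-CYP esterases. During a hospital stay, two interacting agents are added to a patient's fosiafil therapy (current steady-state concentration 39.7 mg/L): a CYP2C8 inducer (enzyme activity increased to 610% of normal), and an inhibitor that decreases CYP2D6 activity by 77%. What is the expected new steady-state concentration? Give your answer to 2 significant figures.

The CYP2C8 pathway (25% of clearance) rises to 6.1× activity: 0.25 × 6.1 = 1.525.
The CYP2D6 pathway (52% of clearance) drops to 0.23× activity: 0.52 × 0.23 = 0.1196.
Non-CYP routes (23%) are unchanged.
CL_new/CL_old = 1.525 + 0.1196 + 0.23 = 1.8746.
New steady-state concentration = 39.7 / 1.8746 = 21 mg/L (concentration scales inversely with clearance).

21 mg/L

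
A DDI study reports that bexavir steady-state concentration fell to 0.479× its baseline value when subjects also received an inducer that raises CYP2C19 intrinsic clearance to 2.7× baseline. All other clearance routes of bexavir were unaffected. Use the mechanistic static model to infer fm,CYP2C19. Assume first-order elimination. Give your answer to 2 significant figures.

Let x = fm,CYP2C19. Because steady-state concentration ∝ 1/CL, relative clearance rose to 1/0.479 = 2.088.
Only the CYP2C19 route changed, so 2.088 = x·2.7 + (1 − x), giving x = 0.64.

0.64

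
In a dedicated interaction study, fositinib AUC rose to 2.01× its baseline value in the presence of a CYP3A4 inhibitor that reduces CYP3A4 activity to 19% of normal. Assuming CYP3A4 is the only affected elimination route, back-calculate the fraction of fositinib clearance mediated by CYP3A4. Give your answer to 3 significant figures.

0.620

Let fm be the CYP3A4 fraction. New clearance relative to baseline = fm × 0.19 + (1 − fm).
AUC ratio = 1 / (new CL fraction), so new CL fraction = 1 / 2.01 = 0.4975.
fm × 0.19 + 1 − fm = 0.4975  ⇒  fm × (0.19 − 1) = −0.5025  ⇒  fm = 0.620.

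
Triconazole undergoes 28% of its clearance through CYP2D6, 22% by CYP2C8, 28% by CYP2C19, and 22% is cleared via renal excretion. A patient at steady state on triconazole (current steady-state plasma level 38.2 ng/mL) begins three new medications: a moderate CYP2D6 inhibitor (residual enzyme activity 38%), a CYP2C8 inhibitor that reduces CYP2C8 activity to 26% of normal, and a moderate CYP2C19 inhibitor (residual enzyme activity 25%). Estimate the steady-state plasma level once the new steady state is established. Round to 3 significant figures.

84.2 ng/mL

The CYP2D6 pathway (28% of clearance) is reduced to 0.38× activity: 0.28 × 0.38 = 0.1064.
The CYP2C8 pathway (22% of clearance) is reduced to 0.26× activity: 0.22 × 0.26 = 0.0572.
The CYP2C19 pathway (28% of clearance) is reduced to 0.25× activity: 0.28 × 0.25 = 0.07.
Non-CYP routes (22%) are unchanged.
CL_new/CL_old = 0.1064 + 0.0572 + 0.07 + 0.22 = 0.4536.
Dividing the baseline by the relative clearance: 38.2 / 0.4536 = 84.2 ng/mL.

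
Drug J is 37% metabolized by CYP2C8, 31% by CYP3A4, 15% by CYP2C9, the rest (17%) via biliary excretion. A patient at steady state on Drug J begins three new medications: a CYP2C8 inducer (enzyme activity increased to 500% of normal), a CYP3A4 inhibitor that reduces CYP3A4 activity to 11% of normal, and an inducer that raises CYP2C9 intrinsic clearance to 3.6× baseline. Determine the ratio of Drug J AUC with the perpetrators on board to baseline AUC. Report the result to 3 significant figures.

0.385

The CYP2C8 pathway (37% of clearance) increases to 5× activity: 0.37 × 5 = 1.85.
The CYP3A4 pathway (31% of clearance) is reduced to 0.11× activity: 0.31 × 0.11 = 0.0341.
The CYP2C9 pathway (15% of clearance) increases to 3.6× activity: 0.15 × 3.6 = 0.54.
Non-CYP routes (17%) are unchanged.
CL_new/CL_old = 1.85 + 0.0341 + 0.54 + 0.17 = 2.5941.
AUC ∝ 1/CL: fold-change = 1 / 2.5941 = 0.385.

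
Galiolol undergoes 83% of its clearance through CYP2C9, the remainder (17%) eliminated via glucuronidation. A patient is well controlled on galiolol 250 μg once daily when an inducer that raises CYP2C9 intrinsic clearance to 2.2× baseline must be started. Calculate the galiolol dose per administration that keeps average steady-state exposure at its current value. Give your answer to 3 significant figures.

499 μg

The CYP2C9 pathway (83% of clearance) is boosted to 2.2× activity: 0.83 × 2.2 = 1.826.
Non-CYP routes (17%) are unchanged.
Relative clearance = 1.826 + 0.17 = 1.996.
Css,avg = (dose rate)/CL, so holding Css fixed requires dose ∝ CL: 250 × 1.996 = 499 μg.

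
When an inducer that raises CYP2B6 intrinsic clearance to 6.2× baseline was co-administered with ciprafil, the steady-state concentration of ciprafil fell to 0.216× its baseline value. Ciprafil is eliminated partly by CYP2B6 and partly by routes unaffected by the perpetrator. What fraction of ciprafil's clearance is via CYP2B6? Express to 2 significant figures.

0.70

Call the CYP2B6 fraction fm. After the interaction, CL_new/CL_old = fm × 6.2 + (1 − fm).
Steady-state concentration ratio = 1 / (new CL fraction), so new CL fraction = 1 / 0.216 = 4.63.
fm × 6.2 + 1 − fm = 4.63  ⇒  fm × (6.2 − 1) = 3.63  ⇒  fm = 0.70.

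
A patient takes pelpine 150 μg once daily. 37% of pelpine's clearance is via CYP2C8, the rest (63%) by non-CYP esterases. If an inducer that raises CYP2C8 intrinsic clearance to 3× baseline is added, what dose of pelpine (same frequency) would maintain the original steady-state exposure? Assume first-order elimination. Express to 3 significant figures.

261 μg

The CYP2C8 pathway (37% of clearance) is boosted to 3× activity: 0.37 × 3 = 1.11.
Non-CYP routes (63%) are unchanged.
CL_new/CL_old = 1.11 + 0.63 = 1.74.
Css,avg = (dose rate)/CL, so holding Css fixed requires dose ∝ CL: 150 × 1.74 = 261 μg.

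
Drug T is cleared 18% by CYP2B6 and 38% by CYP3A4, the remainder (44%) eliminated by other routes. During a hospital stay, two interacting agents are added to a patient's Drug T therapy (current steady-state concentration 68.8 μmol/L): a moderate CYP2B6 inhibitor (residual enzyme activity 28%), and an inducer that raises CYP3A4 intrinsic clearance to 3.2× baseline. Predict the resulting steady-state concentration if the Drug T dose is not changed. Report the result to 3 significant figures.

The CYP2B6 pathway (18% of clearance) is reduced to 0.28× activity: 0.18 × 0.28 = 0.0504.
The CYP3A4 pathway (38% of clearance) rises to 3.2× activity: 0.38 × 3.2 = 1.216.
Non-CYP routes (44%) are unchanged.
New clearance relative to baseline: 0.0504 + 1.216 + 0.44 = 1.7064.
Dividing the baseline by the relative clearance: 68.8 / 1.7064 = 40.3 μmol/L.

40.3 μmol/L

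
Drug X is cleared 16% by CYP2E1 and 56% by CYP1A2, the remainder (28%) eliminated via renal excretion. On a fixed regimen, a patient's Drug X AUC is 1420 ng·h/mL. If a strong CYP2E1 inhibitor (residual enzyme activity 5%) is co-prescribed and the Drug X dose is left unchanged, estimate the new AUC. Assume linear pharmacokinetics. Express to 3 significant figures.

1.67 × 10³ ng·h/mL

CYP2E1: 0.16 × 0.05 = 0.008
CYP1A2: 0.56 (unchanged)
Other: 0.28 (unchanged)
CL_new/CL_old = 0.008 + 0.56 + 0.28 = 0.848.
New AUC = baseline ÷ relative clearance = 1420 / 0.848 = 1.67 × 10³ ng·h/mL.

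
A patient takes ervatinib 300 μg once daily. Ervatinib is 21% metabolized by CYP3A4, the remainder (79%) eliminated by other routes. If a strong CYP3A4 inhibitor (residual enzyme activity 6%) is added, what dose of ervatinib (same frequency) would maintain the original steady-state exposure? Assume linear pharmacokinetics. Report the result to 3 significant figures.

241 μg

The CYP3A4 pathway (21% of clearance) is reduced to 0.06× activity: 0.21 × 0.06 = 0.0126.
The remaining 79% of clearance is unaffected.
CL_new/CL_old = 0.0126 + 0.79 = 0.8026.
Exposure is unchanged when dose changes in proportion to clearance. New dose = 300 μg × 0.8026 = 241 μg.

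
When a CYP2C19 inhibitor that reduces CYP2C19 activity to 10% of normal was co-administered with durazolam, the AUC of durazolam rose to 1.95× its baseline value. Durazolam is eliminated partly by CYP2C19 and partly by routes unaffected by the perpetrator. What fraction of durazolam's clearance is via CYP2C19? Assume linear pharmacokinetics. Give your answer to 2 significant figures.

0.54

Let fm be the CYP2C19 fraction. New clearance relative to baseline = fm × 0.1 + (1 − fm).
AUC ratio = 1 / (new CL fraction), so new CL fraction = 1 / 1.95 = 0.5128.
fm × 0.1 + 1 − fm = 0.5128  ⇒  fm × (0.1 − 1) = −0.4872  ⇒  fm = 0.54.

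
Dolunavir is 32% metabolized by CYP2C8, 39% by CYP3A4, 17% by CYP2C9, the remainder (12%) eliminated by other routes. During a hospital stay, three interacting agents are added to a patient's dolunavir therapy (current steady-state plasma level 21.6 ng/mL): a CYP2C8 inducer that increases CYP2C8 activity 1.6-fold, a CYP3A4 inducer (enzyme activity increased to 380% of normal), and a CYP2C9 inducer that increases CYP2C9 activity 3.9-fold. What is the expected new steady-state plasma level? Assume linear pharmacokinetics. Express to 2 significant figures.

7.8 ng/mL

The CYP2C8 pathway (32% of clearance) increases to 1.6× activity: 0.32 × 1.6 = 0.512.
The CYP3A4 pathway (39% of clearance) increases to 3.8× activity: 0.39 × 3.8 = 1.482.
The CYP2C9 pathway (17% of clearance) is boosted to 3.9× activity: 0.17 × 3.9 = 0.663.
Non-CYP routes (12%) are unchanged.
Relative clearance = 0.512 + 1.482 + 0.663 + 0.12 = 2.777.
Dividing the baseline by the relative clearance: 21.6 / 2.777 = 7.8 ng/mL.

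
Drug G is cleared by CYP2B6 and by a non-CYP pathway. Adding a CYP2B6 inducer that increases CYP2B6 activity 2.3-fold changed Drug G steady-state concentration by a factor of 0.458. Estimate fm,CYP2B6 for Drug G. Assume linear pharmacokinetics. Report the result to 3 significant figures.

CL'/CL = 1 / 0.458 = 2.183
2.3·fm + (1 − fm) = 2.183
fm = (2.183 − 1) / (2.3 − 1) = 0.910

0.910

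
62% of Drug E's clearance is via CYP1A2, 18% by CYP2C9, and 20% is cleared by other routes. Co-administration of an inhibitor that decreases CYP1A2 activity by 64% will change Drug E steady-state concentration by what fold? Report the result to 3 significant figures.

The CYP1A2 pathway (62% of clearance) drops to 0.36× activity: 0.62 × 0.36 = 0.2232.
CYP2C9 (18%) and the residual 20% are unaffected.
Relative clearance = 0.2232 + 0.18 + 0.2 = 0.6032.
Since steady-state concentration ∝ 1/CL, the ratio is 1 / 0.6032 = 1.66.

1.66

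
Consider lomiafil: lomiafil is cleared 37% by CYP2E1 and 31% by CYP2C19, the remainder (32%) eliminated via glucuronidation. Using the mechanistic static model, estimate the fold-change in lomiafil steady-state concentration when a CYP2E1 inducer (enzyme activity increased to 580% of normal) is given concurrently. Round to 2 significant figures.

The CYP2E1 pathway (37% of clearance) is boosted to 5.8× activity: 0.37 × 5.8 = 2.146.
CYP2C19 (31%) and the residual 32% are unaffected.
New clearance relative to baseline: 2.146 + 0.31 + 0.32 = 2.776.
Steady-state concentration is inversely proportional to clearance, so the fold-change is 1 / 2.776 = 0.36.

0.36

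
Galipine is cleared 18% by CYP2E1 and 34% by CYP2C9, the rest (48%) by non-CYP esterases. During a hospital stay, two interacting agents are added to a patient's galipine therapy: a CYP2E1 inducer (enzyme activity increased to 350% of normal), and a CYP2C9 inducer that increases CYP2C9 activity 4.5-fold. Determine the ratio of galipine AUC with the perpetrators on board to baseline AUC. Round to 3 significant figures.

0.379

The CYP2E1 pathway (18% of clearance) rises to 3.5× activity: 0.18 × 3.5 = 0.63.
The CYP2C9 pathway (34% of clearance) increases to 4.5× activity: 0.34 × 4.5 = 1.53.
Non-CYP routes (48%) are unchanged.
New clearance relative to baseline: 0.63 + 1.53 + 0.48 = 2.64.
Net AUC ratio = 1 / 2.64 = 0.379.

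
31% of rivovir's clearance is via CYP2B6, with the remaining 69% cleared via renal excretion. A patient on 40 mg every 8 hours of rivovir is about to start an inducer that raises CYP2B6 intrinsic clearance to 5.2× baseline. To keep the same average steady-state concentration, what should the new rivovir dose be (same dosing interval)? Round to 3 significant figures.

CYP2B6: 0.31 × 5.2 = 1.612
Other: 0.69 (unchanged)
CL_new/CL_old = 1.612 + 0.69 = 2.302.
Exposure is unchanged when dose changes in proportion to clearance. New dose = 40 mg × 2.302 = 92.1 mg.

92.1 mg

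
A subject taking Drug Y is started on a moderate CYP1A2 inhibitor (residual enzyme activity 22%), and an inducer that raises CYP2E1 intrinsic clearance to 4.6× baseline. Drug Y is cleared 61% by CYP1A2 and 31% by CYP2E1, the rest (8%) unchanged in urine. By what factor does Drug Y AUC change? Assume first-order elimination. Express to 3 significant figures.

The CYP1A2 pathway (61% of clearance) falls to 0.22× activity: 0.61 × 0.22 = 0.1342.
The CYP2E1 pathway (31% of clearance) is boosted to 4.6× activity: 0.31 × 4.6 = 1.426.
The remaining 8% of clearance is unaffected.
Relative clearance = 0.1342 + 1.426 + 0.08 = 1.6402.
Because AUC varies inversely with clearance, the combined effect is 1 / 1.6402 = 0.610.

0.610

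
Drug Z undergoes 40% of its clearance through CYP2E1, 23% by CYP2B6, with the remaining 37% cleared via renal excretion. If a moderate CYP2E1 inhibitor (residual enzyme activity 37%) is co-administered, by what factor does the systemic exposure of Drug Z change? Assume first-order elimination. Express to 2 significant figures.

1.3

The CYP2E1 pathway (40% of clearance) falls to 0.37× activity: 0.4 × 0.37 = 0.148.
CYP2B6 (23%) and the residual 37% are unaffected.
New clearance relative to baseline: 0.148 + 0.23 + 0.37 = 0.748.
Systemic exposure is inversely proportional to clearance, so the fold-change is 1 / 0.748 = 1.3.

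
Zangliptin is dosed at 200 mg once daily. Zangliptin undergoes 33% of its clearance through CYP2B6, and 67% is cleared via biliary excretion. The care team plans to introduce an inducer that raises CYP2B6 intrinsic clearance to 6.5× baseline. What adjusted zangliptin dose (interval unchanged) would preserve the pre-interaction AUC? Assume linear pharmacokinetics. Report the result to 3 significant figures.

563 mg

The CYP2B6 pathway (33% of clearance) rises to 6.5× activity: 0.33 × 6.5 = 2.145.
Non-CYP routes (67%) are unchanged.
CL_new/CL_old = 2.145 + 0.67 = 2.815.
To maintain the same steady-state level, dose must scale with clearance: new dose = 200 × 2.815 = 563 mg.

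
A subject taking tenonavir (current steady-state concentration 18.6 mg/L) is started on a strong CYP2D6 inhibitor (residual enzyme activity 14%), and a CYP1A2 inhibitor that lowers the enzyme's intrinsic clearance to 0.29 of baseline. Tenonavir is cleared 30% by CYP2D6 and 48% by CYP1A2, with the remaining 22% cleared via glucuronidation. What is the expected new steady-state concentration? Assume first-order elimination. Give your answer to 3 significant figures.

The CYP2D6 pathway (30% of clearance) is reduced to 0.14× activity: 0.3 × 0.14 = 0.042.
The CYP1A2 pathway (48% of clearance) drops to 0.29× activity: 0.48 × 0.29 = 0.1392.
The remaining 22% of clearance is unaffected.
New clearance relative to baseline: 0.042 + 0.1392 + 0.22 = 0.4012.
Dividing the baseline by the relative clearance: 18.6 / 0.4012 = 46.4 mg/L.

46.4 mg/L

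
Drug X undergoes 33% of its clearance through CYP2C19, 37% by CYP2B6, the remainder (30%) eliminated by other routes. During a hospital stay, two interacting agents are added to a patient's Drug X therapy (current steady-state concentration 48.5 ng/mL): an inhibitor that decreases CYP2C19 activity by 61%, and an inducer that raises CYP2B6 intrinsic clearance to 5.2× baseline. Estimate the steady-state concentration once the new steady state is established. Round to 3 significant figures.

The CYP2C19 pathway (33% of clearance) is reduced to 0.39× activity: 0.33 × 0.39 = 0.1287.
The CYP2B6 pathway (37% of clearance) is boosted to 5.2× activity: 0.37 × 5.2 = 1.924.
The remaining 30% of clearance is unaffected.
CL_new/CL_old = 0.1287 + 1.924 + 0.3 = 2.3527.
Dividing the baseline by the relative clearance: 48.5 / 2.3527 = 20.6 ng/mL.

20.6 ng/mL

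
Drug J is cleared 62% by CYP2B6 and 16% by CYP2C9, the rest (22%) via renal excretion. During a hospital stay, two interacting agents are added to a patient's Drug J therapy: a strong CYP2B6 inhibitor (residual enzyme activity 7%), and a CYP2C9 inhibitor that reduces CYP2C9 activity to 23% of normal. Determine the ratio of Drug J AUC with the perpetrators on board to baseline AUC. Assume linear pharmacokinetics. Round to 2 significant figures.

CYP2B6: 0.62 × 0.07 = 0.0434
CYP2C9: 0.16 × 0.23 = 0.0368
Other: 0.22 (unchanged)
New clearance relative to baseline: 0.0434 + 0.0368 + 0.22 = 0.3002.
Because AUC varies inversely with clearance, the combined effect is 1 / 0.3002 = 3.3.

3.3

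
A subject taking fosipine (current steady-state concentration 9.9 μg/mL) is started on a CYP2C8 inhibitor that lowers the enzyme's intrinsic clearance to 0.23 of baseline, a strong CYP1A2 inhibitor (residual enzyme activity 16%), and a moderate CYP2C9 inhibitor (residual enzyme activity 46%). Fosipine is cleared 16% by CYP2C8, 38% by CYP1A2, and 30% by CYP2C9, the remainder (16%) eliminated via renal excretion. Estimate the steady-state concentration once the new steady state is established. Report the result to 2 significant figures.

25 μg/mL

The CYP2C8 pathway (16% of clearance) is reduced to 0.23× activity: 0.16 × 0.23 = 0.0368.
The CYP1A2 pathway (38% of clearance) is reduced to 0.16× activity: 0.38 × 0.16 = 0.0608.
The CYP2C9 pathway (30% of clearance) is reduced to 0.46× activity: 0.3 × 0.46 = 0.138.
Non-CYP routes (16%) are unchanged.
New clearance relative to baseline: 0.0368 + 0.0608 + 0.138 + 0.16 = 0.3956.
Dividing the baseline by the relative clearance: 9.9 / 0.3956 = 25 μg/mL.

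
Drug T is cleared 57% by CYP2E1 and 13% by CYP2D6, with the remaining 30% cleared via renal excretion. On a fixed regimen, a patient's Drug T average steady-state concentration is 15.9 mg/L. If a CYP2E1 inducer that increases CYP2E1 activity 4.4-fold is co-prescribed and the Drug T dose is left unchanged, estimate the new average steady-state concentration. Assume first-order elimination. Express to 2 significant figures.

The CYP2E1 pathway (57% of clearance) increases to 4.4× activity: 0.57 × 4.4 = 2.508.
CYP2D6 (13%) and the residual 30% are unaffected.
New clearance relative to baseline: 2.508 + 0.13 + 0.3 = 2.938.
Average steady-state concentration ∝ 1/CL, so new value = 15.9 / 2.938 = 5.4 mg/L.

5.4 mg/L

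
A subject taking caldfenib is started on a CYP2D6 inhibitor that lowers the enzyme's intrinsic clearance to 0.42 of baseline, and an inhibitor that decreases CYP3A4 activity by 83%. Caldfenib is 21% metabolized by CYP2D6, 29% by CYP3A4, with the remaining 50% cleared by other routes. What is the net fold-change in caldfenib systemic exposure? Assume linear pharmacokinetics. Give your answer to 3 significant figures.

1.57

The CYP2D6 pathway (21% of clearance) drops to 0.42× activity: 0.21 × 0.42 = 0.0882.
The CYP3A4 pathway (29% of clearance) falls to 0.17× activity: 0.29 × 0.17 = 0.0493.
Non-CYP routes (50%) are unchanged.
CL_new/CL_old = 0.0882 + 0.0493 + 0.5 = 0.6375.
Net systemic exposure ratio = 1 / 0.6375 = 1.57.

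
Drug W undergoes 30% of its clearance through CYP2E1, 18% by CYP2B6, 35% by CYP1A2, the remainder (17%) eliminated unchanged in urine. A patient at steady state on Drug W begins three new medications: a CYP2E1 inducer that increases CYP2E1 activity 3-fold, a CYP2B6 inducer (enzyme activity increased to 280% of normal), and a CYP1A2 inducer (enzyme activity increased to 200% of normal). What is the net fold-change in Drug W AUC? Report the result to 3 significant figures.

CYP2E1: 0.3 × 3 = 0.9
CYP2B6: 0.18 × 2.8 = 0.504
CYP1A2: 0.35 × 2 = 0.7
Other: 0.17 (unchanged)
Relative clearance = 0.9 + 0.504 + 0.7 + 0.17 = 2.274.
AUC ∝ 1/CL: fold-change = 1 / 2.274 = 0.440.

0.440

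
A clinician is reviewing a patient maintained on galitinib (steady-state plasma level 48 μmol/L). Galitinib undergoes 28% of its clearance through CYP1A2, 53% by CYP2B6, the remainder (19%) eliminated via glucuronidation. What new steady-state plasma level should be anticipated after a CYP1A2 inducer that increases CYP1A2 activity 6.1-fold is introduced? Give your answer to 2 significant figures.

20 μmol/L

CYP1A2: 0.28 × 6.1 = 1.708
CYP2B6: 0.53 (unchanged)
Other: 0.19 (unchanged)
CL_new/CL_old = 1.708 + 0.53 + 0.19 = 2.428.
New steady-state plasma level = baseline ÷ relative clearance = 48 / 2.428 = 20 μmol/L.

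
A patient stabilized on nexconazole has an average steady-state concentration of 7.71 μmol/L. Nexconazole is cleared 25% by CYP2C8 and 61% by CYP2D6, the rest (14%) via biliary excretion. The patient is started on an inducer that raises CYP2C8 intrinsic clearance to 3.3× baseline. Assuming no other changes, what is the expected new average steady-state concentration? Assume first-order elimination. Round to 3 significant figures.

4.90 μmol/L

CYP2C8: 0.25 × 3.3 = 0.825
CYP2D6: 0.61 (unchanged)
Other: 0.14 (unchanged)
Relative clearance = 0.825 + 0.61 + 0.14 = 1.575.
Average steady-state concentration ∝ 1/CL, so new value = 7.71 / 1.575 = 4.90 μmol/L.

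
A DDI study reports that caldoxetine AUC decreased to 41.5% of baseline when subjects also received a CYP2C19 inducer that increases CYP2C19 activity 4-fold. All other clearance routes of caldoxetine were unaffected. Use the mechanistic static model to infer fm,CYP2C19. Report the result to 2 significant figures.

CL'/CL = 1 / 0.415 = 2.41
4·fm + (1 − fm) = 2.41
fm = (2.41 − 1) / (4 − 1) = 0.47

0.47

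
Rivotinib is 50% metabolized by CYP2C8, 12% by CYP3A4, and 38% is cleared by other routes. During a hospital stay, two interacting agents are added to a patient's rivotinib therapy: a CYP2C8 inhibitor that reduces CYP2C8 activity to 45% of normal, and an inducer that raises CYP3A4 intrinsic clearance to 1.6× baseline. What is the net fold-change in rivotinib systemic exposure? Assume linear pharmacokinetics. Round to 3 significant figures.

CYP2C8: 0.5 × 0.45 = 0.225
CYP3A4: 0.12 × 1.6 = 0.192
Other: 0.38 (unchanged)
New clearance relative to baseline: 0.225 + 0.192 + 0.38 = 0.797.
Because systemic exposure varies inversely with clearance, the combined effect is 1 / 0.797 = 1.25.

1.25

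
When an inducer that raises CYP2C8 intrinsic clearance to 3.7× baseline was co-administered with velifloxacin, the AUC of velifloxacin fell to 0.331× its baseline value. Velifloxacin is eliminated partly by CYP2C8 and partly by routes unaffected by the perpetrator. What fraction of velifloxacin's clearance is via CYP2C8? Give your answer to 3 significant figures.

Let fm be the CYP2C8 fraction. New clearance relative to baseline = fm × 3.7 + (1 − fm).
AUC ratio = 1 / (new CL fraction), so new CL fraction = 1 / 0.331 = 3.021.
fm × 3.7 + 1 − fm = 3.021  ⇒  fm × (3.7 − 1) = 2.021  ⇒  fm = 0.749.

0.749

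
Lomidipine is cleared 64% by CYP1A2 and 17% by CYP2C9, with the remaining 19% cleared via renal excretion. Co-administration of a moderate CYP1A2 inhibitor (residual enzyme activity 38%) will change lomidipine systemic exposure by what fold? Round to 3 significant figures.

The CYP1A2 pathway (64% of clearance) is reduced to 0.38× activity: 0.64 × 0.38 = 0.2432.
CYP2C9 (17%) and the residual 19% are unaffected.
CL_new/CL_old = 0.2432 + 0.17 + 0.19 = 0.6032.
Systemic exposure ratio = CL_old/CL_new = 1 / 0.6032 = 1.66.

1.66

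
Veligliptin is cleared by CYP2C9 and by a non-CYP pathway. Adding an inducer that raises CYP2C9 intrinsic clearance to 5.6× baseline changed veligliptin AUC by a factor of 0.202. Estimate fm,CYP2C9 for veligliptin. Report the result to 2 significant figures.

0.86

Let fm be the CYP2C9 fraction. New clearance relative to baseline = fm × 5.6 + (1 − fm).
AUC ratio = 1 / (new CL fraction), so new CL fraction = 1 / 0.202 = 4.95.
fm × 5.6 + 1 − fm = 4.95  ⇒  fm × (5.6 − 1) = 3.95  ⇒  fm = 0.86.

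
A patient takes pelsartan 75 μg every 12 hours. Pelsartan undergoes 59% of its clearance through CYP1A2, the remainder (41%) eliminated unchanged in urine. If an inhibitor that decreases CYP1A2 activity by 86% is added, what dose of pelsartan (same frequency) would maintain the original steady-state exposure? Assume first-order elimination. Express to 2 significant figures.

CYP1A2: 0.59 × 0.14 = 0.0826
Other: 0.41 (unchanged)
Relative clearance = 0.0826 + 0.41 = 0.4926.
To maintain the same steady-state level, dose must scale with clearance: new dose = 75 × 0.4926 = 37 μg.

37 μg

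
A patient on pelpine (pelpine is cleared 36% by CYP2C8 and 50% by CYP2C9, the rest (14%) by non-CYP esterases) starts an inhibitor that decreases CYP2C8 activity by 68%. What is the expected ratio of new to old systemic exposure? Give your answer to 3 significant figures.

The CYP2C8 pathway (36% of clearance) falls to 0.32× activity: 0.36 × 0.32 = 0.1152.
CYP2C9 (50%) and the residual 14% are unaffected.
New clearance relative to baseline: 0.1152 + 0.5 + 0.14 = 0.7552.
Systemic exposure is inversely proportional to clearance, so the fold-change is 1 / 0.7552 = 1.32.

1.32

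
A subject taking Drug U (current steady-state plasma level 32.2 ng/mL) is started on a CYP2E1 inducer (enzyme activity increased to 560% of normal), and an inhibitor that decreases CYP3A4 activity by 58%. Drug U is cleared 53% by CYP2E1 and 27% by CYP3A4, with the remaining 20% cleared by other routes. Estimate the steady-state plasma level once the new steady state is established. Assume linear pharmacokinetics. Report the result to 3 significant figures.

CYP2E1: 0.53 × 5.6 = 2.968
CYP3A4: 0.27 × 0.42 = 0.1134
Other: 0.2 (unchanged)
New clearance relative to baseline: 2.968 + 0.1134 + 0.2 = 3.2814.
New steady-state plasma level = 32.2 / 3.2814 = 9.81 ng/mL (concentration scales inversely with clearance).

9.81 ng/mL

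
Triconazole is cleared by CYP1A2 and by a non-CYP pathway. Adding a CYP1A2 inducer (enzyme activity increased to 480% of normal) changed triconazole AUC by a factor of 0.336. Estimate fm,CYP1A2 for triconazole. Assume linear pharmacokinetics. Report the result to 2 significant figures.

0.52

Let fm be the CYP1A2 fraction. New clearance relative to baseline = fm × 4.8 + (1 − fm).
AUC ratio = 1 / (new CL fraction), so new CL fraction = 1 / 0.336 = 2.976.
fm × 4.8 + 1 − fm = 2.976  ⇒  fm × (4.8 − 1) = 1.976  ⇒  fm = 0.52.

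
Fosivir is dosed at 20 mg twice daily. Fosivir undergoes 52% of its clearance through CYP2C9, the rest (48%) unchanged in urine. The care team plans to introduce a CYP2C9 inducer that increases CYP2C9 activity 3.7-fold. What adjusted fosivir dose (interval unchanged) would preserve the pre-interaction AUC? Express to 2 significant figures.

CYP2C9: 0.52 × 3.7 = 1.924
Other: 0.48 (unchanged)
CL_new/CL_old = 1.924 + 0.48 = 2.404.
Exposure is unchanged when dose changes in proportion to clearance. New dose = 20 mg × 2.404 = 48 mg.

48 mg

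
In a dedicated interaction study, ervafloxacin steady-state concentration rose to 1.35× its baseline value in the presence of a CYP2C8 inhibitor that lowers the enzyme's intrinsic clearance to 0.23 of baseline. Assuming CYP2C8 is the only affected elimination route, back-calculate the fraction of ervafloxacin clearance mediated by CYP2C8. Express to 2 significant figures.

Call the CYP2C8 fraction fm. After the interaction, CL_new/CL_old = fm × 0.23 + (1 − fm).
Steady-state concentration ratio = 1 / (new CL fraction), so new CL fraction = 1 / 1.35 = 0.7407.
fm × 0.23 + 1 − fm = 0.7407  ⇒  fm × (0.23 − 1) = −0.2593  ⇒  fm = 0.34.

0.34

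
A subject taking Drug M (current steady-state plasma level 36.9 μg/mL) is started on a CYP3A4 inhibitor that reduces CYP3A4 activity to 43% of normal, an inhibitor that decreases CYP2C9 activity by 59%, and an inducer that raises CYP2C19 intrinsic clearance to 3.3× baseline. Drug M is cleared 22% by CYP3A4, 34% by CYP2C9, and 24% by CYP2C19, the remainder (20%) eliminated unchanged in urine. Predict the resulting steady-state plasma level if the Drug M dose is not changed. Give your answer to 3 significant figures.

CYP3A4: 0.22 × 0.43 = 0.0946
CYP2C9: 0.34 × 0.41 = 0.1394
CYP2C19: 0.24 × 3.3 = 0.792
Other: 0.2 (unchanged)
Relative clearance = 0.0946 + 0.1394 + 0.792 + 0.2 = 1.226.
Steady-state plasma level ∝ 1/CL: new value = 36.9 / 1.226 = 30.1 μg/mL.

30.1 μg/mL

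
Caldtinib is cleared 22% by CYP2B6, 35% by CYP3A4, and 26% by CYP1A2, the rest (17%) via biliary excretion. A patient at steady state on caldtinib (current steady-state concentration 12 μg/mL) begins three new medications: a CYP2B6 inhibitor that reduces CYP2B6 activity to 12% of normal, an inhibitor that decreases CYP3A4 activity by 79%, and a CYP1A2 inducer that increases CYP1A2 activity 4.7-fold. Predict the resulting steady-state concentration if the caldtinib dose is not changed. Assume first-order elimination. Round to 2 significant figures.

8.0 μg/mL

CYP2B6: 0.22 × 0.12 = 0.0264
CYP3A4: 0.35 × 0.21 = 0.0735
CYP1A2: 0.26 × 4.7 = 1.222
Other: 0.17 (unchanged)
CL_new/CL_old = 0.0264 + 0.0735 + 1.222 + 0.17 = 1.4919.
Steady-state concentration ∝ 1/CL: new value = 12 / 1.4919 = 8.0 μg/mL.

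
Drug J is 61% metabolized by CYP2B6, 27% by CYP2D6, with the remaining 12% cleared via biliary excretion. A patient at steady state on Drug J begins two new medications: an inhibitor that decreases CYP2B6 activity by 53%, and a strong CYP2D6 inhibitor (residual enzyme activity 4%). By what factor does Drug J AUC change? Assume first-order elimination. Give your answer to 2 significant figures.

The CYP2B6 pathway (61% of clearance) drops to 0.47× activity: 0.61 × 0.47 = 0.2867.
The CYP2D6 pathway (27% of clearance) is reduced to 0.04× activity: 0.27 × 0.04 = 0.0108.
Non-CYP routes (12%) are unchanged.
Relative clearance = 0.2867 + 0.0108 + 0.12 = 0.4175.
AUC ∝ 1/CL: fold-change = 1 / 0.4175 = 2.4.

2.4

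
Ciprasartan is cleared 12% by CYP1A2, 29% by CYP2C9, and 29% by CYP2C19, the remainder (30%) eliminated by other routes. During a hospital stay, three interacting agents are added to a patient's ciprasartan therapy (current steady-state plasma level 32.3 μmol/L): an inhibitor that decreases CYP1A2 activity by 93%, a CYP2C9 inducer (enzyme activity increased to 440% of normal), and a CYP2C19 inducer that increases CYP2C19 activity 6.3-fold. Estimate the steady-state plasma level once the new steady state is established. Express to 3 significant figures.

9.47 μmol/L

The CYP1A2 pathway (12% of clearance) is reduced to 0.07× activity: 0.12 × 0.07 = 0.0084.
The CYP2C9 pathway (29% of clearance) increases to 4.4× activity: 0.29 × 4.4 = 1.276.
The CYP2C19 pathway (29% of clearance) is boosted to 6.3× activity: 0.29 × 6.3 = 1.827.
The remaining 30% of clearance is unaffected.
Relative clearance = 0.0084 + 1.276 + 1.827 + 0.3 = 3.4114.
Dividing the baseline by the relative clearance: 32.3 / 3.4114 = 9.47 μmol/L.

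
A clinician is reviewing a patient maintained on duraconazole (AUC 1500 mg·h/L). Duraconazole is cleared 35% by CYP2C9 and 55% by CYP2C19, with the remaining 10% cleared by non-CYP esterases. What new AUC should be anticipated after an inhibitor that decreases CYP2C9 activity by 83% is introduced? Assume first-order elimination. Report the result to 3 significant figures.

The CYP2C9 pathway (35% of clearance) falls to 0.17× activity: 0.35 × 0.17 = 0.0595.
CYP2C19 (55%) and the residual 10% are unaffected.
Relative clearance = 0.0595 + 0.55 + 0.1 = 0.7095.
New AUC = baseline ÷ relative clearance = 1500 / 0.7095 = 2.11 × 10³ mg·h/L.

2.11 × 10³ mg·h/L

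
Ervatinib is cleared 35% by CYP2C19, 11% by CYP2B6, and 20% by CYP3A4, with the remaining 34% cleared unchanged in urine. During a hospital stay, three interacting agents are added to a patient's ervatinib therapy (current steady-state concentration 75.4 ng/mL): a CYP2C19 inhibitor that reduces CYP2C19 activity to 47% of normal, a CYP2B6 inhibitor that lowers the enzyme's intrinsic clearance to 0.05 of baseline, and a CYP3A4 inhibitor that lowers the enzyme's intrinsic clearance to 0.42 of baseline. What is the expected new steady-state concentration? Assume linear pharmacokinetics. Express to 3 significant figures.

127 ng/mL

The CYP2C19 pathway (35% of clearance) is reduced to 0.47× activity: 0.35 × 0.47 = 0.1645.
The CYP2B6 pathway (11% of clearance) falls to 0.05× activity: 0.11 × 0.05 = 0.0055.
The CYP3A4 pathway (20% of clearance) is reduced to 0.42× activity: 0.2 × 0.42 = 0.084.
The remaining 34% of clearance is unaffected.
CL_new/CL_old = 0.1645 + 0.0055 + 0.084 + 0.34 = 0.594.
New steady-state concentration = 75.4 / 0.594 = 127 ng/mL (concentration scales inversely with clearance).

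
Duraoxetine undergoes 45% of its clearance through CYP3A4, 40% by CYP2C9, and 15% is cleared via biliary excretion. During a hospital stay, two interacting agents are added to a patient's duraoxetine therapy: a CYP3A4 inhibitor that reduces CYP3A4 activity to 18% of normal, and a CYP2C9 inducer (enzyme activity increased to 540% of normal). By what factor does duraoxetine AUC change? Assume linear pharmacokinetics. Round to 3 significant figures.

The CYP3A4 pathway (45% of clearance) drops to 0.18× activity: 0.45 × 0.18 = 0.081.
The CYP2C9 pathway (40% of clearance) rises to 5.4× activity: 0.4 × 5.4 = 2.16.
Non-CYP routes (15%) are unchanged.
Relative clearance = 0.081 + 2.16 + 0.15 = 2.391.
AUC ∝ 1/CL: fold-change = 1 / 2.391 = 0.418.

0.418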